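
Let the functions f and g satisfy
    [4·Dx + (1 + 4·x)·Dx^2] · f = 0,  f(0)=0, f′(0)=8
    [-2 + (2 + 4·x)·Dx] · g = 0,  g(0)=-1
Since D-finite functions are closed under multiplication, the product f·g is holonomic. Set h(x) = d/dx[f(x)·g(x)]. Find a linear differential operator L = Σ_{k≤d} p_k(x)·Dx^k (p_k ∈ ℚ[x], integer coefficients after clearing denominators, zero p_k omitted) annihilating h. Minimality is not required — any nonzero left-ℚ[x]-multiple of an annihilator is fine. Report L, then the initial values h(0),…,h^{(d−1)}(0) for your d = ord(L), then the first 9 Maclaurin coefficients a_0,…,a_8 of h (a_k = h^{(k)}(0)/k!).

f: a_k = 0, 8, -16, 128/3, -128, 2048/5, -4096/3, 32768/7, -16384, …
g: a_k = -1, -1, 1/2, -1/2, 5/8, -7/8, 21/16, -33/16, 429/128, …
h₀=f·g: eliminate ⇒ L₀, order ≤ 2·1.
h=h₀': d/dx-closure on L₀ ⇒ L.
L = (-11 - 8·x + 16·x^2) + (-14 - 36·x + 48·x^2 + 128·x^3)·Dx + (-1 - 4·x + 12·x^2 + 64·x^3 + 64·x^4)·Dx^2  (order 2).
h: a_k = -8, 16, -68, 880/3, -3709/3, 25602/5, -209709/10, 2984956/35, -38670077/112, …
ICs: h(0) = -8, h′(0) = 16.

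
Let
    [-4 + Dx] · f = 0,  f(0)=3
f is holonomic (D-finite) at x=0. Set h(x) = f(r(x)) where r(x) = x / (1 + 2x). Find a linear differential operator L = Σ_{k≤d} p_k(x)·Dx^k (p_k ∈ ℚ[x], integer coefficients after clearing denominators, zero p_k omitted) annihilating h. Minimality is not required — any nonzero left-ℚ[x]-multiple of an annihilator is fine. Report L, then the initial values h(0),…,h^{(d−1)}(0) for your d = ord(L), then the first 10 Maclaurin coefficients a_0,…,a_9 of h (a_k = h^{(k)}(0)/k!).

L = -4 + (1 + 4·x + 4·x^2)·Dx  (order 1).
h: a_k = 3, 12, 0, -16, 32, -192/5, 256/15, 1280/21, -8192/35, 72704/135, …
ICs: h(0) = 3.

f: a_k = 3, 12, 24, 32, 32, 128/5, 256/15, 1024/105, 512/105, 2048/945, …
f∘r: x↦r, Dx↦Dx/r' in L_f ⇒ L₀.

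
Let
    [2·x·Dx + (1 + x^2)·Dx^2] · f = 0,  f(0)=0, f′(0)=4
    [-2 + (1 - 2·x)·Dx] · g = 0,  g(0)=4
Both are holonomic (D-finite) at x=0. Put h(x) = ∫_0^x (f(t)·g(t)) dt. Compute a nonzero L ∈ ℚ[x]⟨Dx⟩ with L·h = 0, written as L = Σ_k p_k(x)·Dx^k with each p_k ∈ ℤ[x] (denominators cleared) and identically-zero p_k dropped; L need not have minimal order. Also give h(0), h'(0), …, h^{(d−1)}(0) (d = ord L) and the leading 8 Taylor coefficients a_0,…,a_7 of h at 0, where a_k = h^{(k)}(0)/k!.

L = 4·x·Dx + (4 - 2·x + 8·x^2)·Dx^2 + (-1 + 2·x - x^2 + 2·x^3)·Dx^3  (order 3).
h: a_k = 0, 0, 8, 32/3, 44/3, 352/15, 1784/45, 7136/105, …
ICs: h(0) = 0, h′(0) = 0, h′′(0) = 16.

f: a_k = 0, 4, 0, -4/3, 0, 4/5, 0, -4/7, …
g: a_k = 4, 8, 16, 32, 64, 128, 256, 512, …
f·g: L₀ = L_f ⊗_s L_g, ord ≤ 2·1.
h=∫h₀ ⇒ L = L₀·Dx.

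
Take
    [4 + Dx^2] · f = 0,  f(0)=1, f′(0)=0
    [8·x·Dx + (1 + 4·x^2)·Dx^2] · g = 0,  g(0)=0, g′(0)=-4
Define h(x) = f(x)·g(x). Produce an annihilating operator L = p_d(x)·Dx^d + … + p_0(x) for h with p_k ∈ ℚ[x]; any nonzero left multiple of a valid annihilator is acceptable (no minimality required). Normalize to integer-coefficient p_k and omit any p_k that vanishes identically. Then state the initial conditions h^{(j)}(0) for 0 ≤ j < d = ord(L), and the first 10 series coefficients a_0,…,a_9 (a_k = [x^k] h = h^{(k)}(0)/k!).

L = (80 + 832·x^2 + 1408·x^4 + 2048·x^6 + 2048·x^8) + (96·x + 640·x^3 + 1536·x^5 + 2048·x^7)·Dx + (24 + 256·x^2 + 576·x^4 + 1024·x^6 + 1024·x^8)·Dx^2 + (24·x + 160·x^3 + 384·x^5 + 512·x^7)·Dx^3 + (1 + 12·x^2 + 56·x^4 + 128·x^6 + 128·x^8)·Dx^4  (order 4).
h: a_k = 0, -4, 0, 40/3, 0, -392/15, 0, 20816/315, 0, -185176/945, …
ICs: h(0) = 0, h′(0) = -4, h′′(0) = 0, h′′′(0) = 80.

f: a_k = 1, 0, -2, 0, 2/3, 0, -4/45, 0, 2/315, 0, …
g: a_k = 0, -4, 0, 16/3, 0, -64/5, 0, 256/7, 0, -1024/9, …
Product ⇒ symmetric product L₀, ord ≤ 4.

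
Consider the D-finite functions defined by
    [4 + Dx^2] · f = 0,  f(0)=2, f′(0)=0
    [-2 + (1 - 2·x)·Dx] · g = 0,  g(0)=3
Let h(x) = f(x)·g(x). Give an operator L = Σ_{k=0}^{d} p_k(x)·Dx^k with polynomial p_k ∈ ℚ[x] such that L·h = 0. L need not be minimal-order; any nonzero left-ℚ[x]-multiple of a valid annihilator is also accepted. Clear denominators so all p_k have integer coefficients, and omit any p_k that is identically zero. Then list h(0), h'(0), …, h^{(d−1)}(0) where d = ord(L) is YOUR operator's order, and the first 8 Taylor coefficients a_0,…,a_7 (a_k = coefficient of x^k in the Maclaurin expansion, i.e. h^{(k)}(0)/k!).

L = (-4 + 8·x) + 4·Dx + (-1 + 2·x)·Dx^2  (order 2).
h: a_k = 6, 12, 12, 24, 52, 104, 3112/15, 6224/15, …
ICs: h(0) = 6, h′(0) = 12.

f: a_k = 2, 0, -4, 0, 4/3, 0, -8/45, 0, …
g: a_k = 3, 6, 12, 24, 48, 96, 192, 384, …
Sym-product of L_f,L_g gives L₀ (≤ ord 2).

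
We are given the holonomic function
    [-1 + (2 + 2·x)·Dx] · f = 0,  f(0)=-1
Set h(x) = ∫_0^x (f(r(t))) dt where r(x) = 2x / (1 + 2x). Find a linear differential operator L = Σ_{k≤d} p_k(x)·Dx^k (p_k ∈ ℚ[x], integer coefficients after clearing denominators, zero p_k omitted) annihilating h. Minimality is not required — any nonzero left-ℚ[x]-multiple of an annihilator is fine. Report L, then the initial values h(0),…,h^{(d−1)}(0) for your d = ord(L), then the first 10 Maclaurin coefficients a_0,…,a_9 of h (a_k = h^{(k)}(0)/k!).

f: a_k = -1, -1/2, 1/8, -1/16, 5/128, -7/256, 21/1024, -33/2048, 429/32768, -715/65536, …
f∘r: x↦r, Dx↦Dx/r' in L_f ⇒ L₀.
h=∫h₀ ⇒ L = L₀·Dx.
L = -Dx + (1 + 6·x + 8·x^2)·Dx^2  (order 2).
h: a_k = 0, -1, -1/2, 5/6, -13/8, 141/40, -133/16, 2353/112, -7205/128, 182461/1152, …
ICs: h(0) = 0, h′(0) = -1.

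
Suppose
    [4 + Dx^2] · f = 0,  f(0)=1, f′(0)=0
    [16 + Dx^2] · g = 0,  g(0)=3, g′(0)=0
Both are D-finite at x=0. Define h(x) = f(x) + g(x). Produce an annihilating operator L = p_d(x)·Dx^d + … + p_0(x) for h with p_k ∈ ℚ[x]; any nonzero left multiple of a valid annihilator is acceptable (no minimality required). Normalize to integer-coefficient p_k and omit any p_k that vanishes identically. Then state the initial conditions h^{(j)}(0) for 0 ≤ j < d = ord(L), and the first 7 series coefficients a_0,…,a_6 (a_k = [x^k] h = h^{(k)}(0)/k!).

f: a_k = 1, 0, -2, 0, 2/3, 0, -4/45, …
g: a_k = 3, 0, -24, 0, 32, 0, -256/15, …
L₀ := lclm(L_f,L_g); ord L₀ ≤ 2+2.
L = 64 + 20·Dx^2 + Dx^4  (order 4).
h: a_k = 4, 0, -26, 0, 98/3, 0, -772/45, …
ICs: h(0) = 4, h′(0) = 0, h′′(0) = -52, h′′′(0) = 0.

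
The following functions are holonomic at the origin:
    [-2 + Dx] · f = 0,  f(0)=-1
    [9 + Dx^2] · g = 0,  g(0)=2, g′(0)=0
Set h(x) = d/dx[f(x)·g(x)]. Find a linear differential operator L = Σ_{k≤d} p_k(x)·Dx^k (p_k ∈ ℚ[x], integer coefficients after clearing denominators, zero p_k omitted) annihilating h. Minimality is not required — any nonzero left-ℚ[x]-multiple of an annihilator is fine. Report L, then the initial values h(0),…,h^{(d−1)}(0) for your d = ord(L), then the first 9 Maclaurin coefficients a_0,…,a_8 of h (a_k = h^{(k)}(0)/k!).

L = 13 - 4·Dx + Dx^2  (order 2).
h: a_k = -4, 10, 46, 119/3, -61/6, -407/12, -3277/180, 239/2520, 43079/10080, …
ICs: h(0) = -4, h′(0) = 10.

f: a_k = -1, -2, -2, -4/3, -2/3, -4/15, -4/45, -8/315, -2/315, …
g: a_k = 2, 0, -9, 0, 27/4, 0, -81/40, 0, 729/2240, …
f·g: L₀ = L_f ⊗_s L_g, ord ≤ 1·2.
h=h₀': d/dx-closure on L₀ ⇒ L.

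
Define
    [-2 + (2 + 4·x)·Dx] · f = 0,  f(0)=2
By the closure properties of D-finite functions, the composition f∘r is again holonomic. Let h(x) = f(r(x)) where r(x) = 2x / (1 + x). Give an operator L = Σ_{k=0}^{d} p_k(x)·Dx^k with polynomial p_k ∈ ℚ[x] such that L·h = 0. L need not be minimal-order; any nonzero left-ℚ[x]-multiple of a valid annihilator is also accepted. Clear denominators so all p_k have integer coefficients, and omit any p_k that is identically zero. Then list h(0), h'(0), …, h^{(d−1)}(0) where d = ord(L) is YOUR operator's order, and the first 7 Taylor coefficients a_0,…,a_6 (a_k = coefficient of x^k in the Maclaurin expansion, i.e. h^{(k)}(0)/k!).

f: a_k = 2, 2, -1, 1, -5/4, 7/4, -21/8, …
Substitute x→r, Dx→(1/r')Dx; clear ⇒ L₀.
L = -2 + (1 + 6·x + 5·x^2)·Dx  (order 1).
h: a_k = 2, 4, -8, 20, -60, 204, -752, …
ICs: h(0) = 2.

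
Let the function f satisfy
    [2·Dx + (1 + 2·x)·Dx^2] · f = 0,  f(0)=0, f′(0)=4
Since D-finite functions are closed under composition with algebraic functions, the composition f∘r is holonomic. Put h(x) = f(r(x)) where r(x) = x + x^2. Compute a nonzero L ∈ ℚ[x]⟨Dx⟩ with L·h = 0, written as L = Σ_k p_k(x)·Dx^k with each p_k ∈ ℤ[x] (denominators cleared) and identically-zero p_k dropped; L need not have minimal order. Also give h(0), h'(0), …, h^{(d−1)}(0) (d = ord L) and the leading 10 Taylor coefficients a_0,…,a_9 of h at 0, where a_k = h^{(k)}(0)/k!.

L = (4·x + 4·x^2)·Dx + (1 + 4·x + 6·x^2 + 4·x^3)·Dx^2  (order 2).
h: a_k = 0, 4, 0, -8/3, 4, -16/5, 0, 32/7, -8, 64/9, …
ICs: h(0) = 0, h′(0) = 4.

f: a_k = 0, 4, -4, 16/3, -8, 64/5, -64/3, 256/7, -64, 1024/9, …
Substitute x→r, Dx→(1/r')Dx; clear ⇒ L₀.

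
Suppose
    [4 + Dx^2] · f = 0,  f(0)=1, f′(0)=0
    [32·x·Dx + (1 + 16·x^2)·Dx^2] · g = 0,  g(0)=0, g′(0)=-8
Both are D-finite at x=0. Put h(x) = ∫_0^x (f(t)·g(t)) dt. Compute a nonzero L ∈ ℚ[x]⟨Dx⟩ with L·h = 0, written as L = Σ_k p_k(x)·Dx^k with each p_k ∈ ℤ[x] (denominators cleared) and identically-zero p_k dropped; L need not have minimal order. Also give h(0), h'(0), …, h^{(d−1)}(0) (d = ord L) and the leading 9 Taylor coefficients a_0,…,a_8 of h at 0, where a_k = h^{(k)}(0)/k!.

f: a_k = 1, 0, -2, 0, 2/3, 0, -4/45, 0, 2/315, …
g: a_k = 0, -8, 0, 128/3, 0, -2048/5, 0, 32768/7, 0, …
Product ⇒ symmetric product L₀, ord ≤ 4.
h=∫h₀ ⇒ L = L₀·Dx.
L = (1360 + 60416·x^2 + 106496·x^4 + 262144·x^6 + 1048576·x^8)·Dx + (2304·x + 45056·x^3 + 196608·x^5 + 1048576·x^7)·Dx^2 + (360 + 15872·x^2 + 36864·x^4 + 131072·x^6 + 524288·x^8)·Dx^3 + (576·x + 11264·x^3 + 49152·x^5 + 262144·x^7)·Dx^4 + (5 + 192·x^2 + 2560·x^4 + 16384·x^6 + 65536·x^8)·Dx^5  (order 5).
h: a_k = 0, 0, -4, 0, 44/3, 0, -3752/45, 0, 217724/315, …
ICs: h(0) = 0, h′(0) = 0, h′′(0) = -8, h′′′(0) = 0, h′′′′(0) = 352.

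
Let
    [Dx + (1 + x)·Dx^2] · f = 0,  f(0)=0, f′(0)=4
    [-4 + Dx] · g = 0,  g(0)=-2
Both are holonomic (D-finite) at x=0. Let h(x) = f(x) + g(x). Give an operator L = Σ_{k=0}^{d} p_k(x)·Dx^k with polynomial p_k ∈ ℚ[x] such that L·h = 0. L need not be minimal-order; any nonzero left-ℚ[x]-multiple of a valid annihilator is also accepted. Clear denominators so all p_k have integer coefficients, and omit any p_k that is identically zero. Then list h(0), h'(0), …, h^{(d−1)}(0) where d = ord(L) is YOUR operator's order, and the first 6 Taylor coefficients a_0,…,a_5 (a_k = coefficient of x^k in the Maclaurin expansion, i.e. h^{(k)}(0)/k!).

f: a_k = 0, 4, -2, 4/3, -1, 4/5, …
g: a_k = -2, -8, -16, -64/3, -64/3, -256/15, …
h₀=f+g: left-lcm gives L₀, ord ≤ 3.
L = (-24 - 16·x)·Dx + (-14 - 32·x - 16·x^2)·Dx^2 + (5 + 9·x + 4·x^2)·Dx^3  (order 3).
h: a_k = -2, -4, -18, -20, -67/3, -244/15, …
ICs: h(0) = -2, h′(0) = -4, h′′(0) = -36.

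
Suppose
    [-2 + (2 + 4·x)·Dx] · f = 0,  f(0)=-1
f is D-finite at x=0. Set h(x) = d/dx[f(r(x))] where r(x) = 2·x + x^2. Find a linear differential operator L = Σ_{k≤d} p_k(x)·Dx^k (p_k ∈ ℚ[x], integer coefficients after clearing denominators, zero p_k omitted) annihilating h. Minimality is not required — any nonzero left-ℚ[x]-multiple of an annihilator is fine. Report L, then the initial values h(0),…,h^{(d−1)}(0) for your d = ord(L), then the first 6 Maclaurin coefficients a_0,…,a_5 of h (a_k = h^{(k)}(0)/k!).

L = -1 + (-1 - 5·x - 6·x^2 - 2·x^3)·Dx  (order 1).
h: a_k = -2, 2, -6, 18, -55, 171, …
ICs: h(0) = -2.

f: a_k = -1, -1, 1/2, -1/2, 5/8, -7/8, …
h₀=f(r): pull back L_f along r ⇒ L₀.
Derive L from L₀ (diff closure).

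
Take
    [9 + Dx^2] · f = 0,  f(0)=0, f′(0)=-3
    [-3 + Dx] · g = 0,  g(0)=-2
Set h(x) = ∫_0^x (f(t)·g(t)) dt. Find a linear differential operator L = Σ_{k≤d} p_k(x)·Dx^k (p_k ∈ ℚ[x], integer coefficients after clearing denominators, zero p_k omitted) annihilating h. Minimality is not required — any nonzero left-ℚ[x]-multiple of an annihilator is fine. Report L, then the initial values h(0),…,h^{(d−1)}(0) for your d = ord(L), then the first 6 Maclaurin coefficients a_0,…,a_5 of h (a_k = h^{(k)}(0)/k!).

L = 18·Dx - 6·Dx^2 + Dx^3  (order 3).
h: a_k = 0, 0, 3, 6, 9/2, 0, …
ICs: h(0) = 0, h′(0) = 0, h′′(0) = 6.

f: a_k = 0, -3, 0, 9/2, 0, -81/40, …
g: a_k = -2, -6, -9, -9, -27/4, -81/20, …
f·g: L₀ = L_f ⊗_s L_g, ord ≤ 2·1.
Integrate: L := L₀·Dx.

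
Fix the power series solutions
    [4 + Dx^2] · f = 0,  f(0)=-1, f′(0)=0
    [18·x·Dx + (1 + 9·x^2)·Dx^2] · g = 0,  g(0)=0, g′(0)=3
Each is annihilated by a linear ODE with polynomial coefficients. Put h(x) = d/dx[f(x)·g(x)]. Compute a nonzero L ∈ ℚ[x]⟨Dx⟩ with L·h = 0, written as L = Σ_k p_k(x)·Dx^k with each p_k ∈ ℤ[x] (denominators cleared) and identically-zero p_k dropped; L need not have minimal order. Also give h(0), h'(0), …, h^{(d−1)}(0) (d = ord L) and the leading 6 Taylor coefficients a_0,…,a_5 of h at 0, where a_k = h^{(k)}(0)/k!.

f: a_k = -1, 0, 2, 0, -2/3, 0, …
g: a_k = 0, 3, 0, -9, 0, 243/5, …
L₀ := L_f ⊗_s L_g (sym. prod.), ord ≤ 4.
h=h₀': d/dx-closure on L₀ ⇒ L.
L = (52480 + 1115424·x^2 + 18751824·x^4 + 15209856·x^6 + 3464208·x^8 - 11337408·x^10 + 34012224·x^12) + (31032·x + 1320624·x^3 + 10701720·x^5 + 13646880·x^7 + 18895680·x^9 + 34012224·x^11)·Dx + (13640 + 300780·x^2 + 4978584·x^4 + 5269212·x^6 + 3621672·x^8 + 2834352·x^10 + 17006112·x^12)·Dx^2 + (7758·x + 330156·x^3 + 2675430·x^5 + 3411720·x^7 + 4723920·x^9 + 8503056·x^11)·Dx^3 + (130 + 5481·x^2 + 72657·x^4 + 366687·x^6 + 688905·x^8 + 1417176·x^10 + 2125764·x^12)·Dx^4  (order 4).
h: a_k = -3, 0, 45, 0, -343, 0, …
ICs: h(0) = -3, h′(0) = 0, h′′(0) = 90, h′′′(0) = 0.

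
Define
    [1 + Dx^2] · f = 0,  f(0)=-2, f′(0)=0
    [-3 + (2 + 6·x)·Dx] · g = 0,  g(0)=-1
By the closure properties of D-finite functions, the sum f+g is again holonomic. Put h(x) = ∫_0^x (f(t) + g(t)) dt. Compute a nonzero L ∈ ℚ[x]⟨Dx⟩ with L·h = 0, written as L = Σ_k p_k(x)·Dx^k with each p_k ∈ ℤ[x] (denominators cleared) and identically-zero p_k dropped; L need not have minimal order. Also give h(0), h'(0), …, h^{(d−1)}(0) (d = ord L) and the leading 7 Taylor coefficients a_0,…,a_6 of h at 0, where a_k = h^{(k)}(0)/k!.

f: a_k = -2, 0, 1, 0, -1/12, 0, 1/360, …
g: a_k = -1, -3/2, 9/8, -27/16, 405/128, -1701/256, 15309/1024, …
h₀=f+g: left-lcm gives L₀, ord ≤ 3.
Integrate: L := L₀·Dx.
L = (-93 - 72·x - 108·x^2)·Dx + (-10 + 18·x + 216·x^2 + 216·x^3)·Dx^2 + (-93 - 72·x - 108·x^2)·Dx^3 + (-10 + 18·x + 216·x^2 + 216·x^3)·Dx^4  (order 4).
h: a_k = 0, -3, -3/4, 17/24, -27/64, 1183/1920, -567/512, …
ICs: h(0) = 0, h′(0) = -3, h′′(0) = -3/2, h′′′(0) = 17/4.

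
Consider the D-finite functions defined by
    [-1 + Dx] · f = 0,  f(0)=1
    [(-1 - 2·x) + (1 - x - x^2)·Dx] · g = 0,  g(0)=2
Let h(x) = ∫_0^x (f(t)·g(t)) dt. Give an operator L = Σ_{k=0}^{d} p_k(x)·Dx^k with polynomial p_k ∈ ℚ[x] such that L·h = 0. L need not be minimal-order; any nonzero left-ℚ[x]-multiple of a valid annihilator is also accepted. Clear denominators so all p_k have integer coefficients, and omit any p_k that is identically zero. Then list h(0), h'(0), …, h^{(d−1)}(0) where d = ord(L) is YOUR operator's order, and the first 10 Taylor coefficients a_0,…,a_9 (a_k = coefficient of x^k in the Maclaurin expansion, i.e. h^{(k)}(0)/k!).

f: a_k = 1, 1, 1/2, 1/6, 1/24, 1/120, 1/720, 1/5040, 1/40320, 1/362880, …
g: a_k = 2, 2, 4, 6, 10, 16, 26, 42, 68, 110, …
L₀ := L_f ⊗_s L_g (sym. prod.), ord ≤ 1.
∫: right-multiply L₀ by Dx.
L = (2 + x - x^2)·Dx + (-1 + x + x^2)·Dx^2  (order 2).
h: a_k = 0, 2, 2, 7/3, 17/6, 221/60, 893/180, 17347/2520, 98221/10080, 2542969/181440, …
ICs: h(0) = 0, h′(0) = 2.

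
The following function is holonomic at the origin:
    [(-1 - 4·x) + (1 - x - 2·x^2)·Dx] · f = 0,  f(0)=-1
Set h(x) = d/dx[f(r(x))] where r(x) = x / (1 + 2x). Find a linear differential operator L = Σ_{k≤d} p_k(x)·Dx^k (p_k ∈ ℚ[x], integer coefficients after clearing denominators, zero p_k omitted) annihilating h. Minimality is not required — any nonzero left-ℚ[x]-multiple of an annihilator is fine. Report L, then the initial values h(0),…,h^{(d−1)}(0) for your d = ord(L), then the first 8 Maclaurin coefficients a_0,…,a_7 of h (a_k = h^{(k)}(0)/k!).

f: a_k = -1, -1, -3, -5, -11, -21, -43, -85, …
L₀ from L_f via x↦r, Dx↦r'^{-1}Dx.
h=h₀': d/dx-closure on L₀ ⇒ L.
L = 2 + (-1 - 11·x - 36·x^2 - 36·x^3)·Dx  (order 1).
h: a_k = -1, -2, 9, -36, 135, -486, 1701, -5832, …
ICs: h(0) = -1.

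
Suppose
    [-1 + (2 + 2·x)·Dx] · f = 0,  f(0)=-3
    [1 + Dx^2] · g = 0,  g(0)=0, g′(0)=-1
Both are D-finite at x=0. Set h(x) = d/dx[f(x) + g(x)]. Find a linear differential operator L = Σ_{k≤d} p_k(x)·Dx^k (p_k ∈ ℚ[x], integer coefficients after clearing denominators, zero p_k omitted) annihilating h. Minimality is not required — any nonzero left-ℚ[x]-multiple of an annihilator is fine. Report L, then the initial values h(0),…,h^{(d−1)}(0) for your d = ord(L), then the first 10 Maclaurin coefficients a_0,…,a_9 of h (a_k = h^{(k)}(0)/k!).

f: a_k = -3, -3/2, 3/8, -3/16, 15/128, -21/256, 63/1024, -99/2048, 1287/32768, -2145/65536, …
g: a_k = 0, -1, 0, 1/6, 0, -1/120, 0, 1/5040, 0, -1/362880, …
f+g: L₀ = lclm(L_f,L_g), ord ≤ 1+2.
h₀' ⇒ L via d/dx closure of L₀.
L = (-19 - 8·x - 4·x^2) + (-14 - 30·x - 24·x^2 - 8·x^3)·Dx + (-19 - 8·x - 4·x^2)·Dx^2 + (-14 - 30·x - 24·x^2 - 8·x^3)·Dx^3  (order 3).
h: a_k = -5/2, 3/4, -1/16, 15/32, -347/768, 189/512, -31057/92160, 1287/4096, -6081587/20643840, 36465/131072, …
ICs: h(0) = -5/2, h′(0) = 3/4, h′′(0) = -1/8.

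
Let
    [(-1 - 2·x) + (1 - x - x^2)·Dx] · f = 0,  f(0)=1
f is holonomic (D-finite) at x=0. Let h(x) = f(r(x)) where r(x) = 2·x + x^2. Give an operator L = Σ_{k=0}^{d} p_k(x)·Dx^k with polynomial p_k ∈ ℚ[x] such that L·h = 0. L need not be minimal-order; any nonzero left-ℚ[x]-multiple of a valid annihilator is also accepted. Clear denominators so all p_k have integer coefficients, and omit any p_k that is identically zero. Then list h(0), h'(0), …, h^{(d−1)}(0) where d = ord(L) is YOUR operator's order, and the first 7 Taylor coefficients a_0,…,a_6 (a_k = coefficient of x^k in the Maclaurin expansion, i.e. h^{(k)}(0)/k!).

L = (2 + 10·x + 12·x^2 + 4·x^3) + (-1 + 2·x + 5·x^2 + 4·x^3 + x^4)·Dx  (order 1).
h: a_k = 1, 2, 9, 32, 118, 434, 1595, …
ICs: h(0) = 1.

f: a_k = 1, 1, 2, 3, 5, 8, 13, …
f∘r: x↦r, Dx↦Dx/r' in L_f ⇒ L₀.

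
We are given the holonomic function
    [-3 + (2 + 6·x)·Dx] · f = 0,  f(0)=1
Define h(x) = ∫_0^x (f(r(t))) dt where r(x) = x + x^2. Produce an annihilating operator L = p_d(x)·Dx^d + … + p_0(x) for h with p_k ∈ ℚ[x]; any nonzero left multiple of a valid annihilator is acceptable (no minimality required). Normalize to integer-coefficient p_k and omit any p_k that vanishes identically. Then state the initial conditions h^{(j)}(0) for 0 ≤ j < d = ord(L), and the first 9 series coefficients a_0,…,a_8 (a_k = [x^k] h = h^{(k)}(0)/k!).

f: a_k = 1, 3/2, -9/8, 27/16, -405/128, 1701/256, -15309/1024, 72171/2048, -2814669/32768, …
Change of var in L_f (x↦r) gives L₀.
Integrate: L := L₀·Dx.
L = (-3 - 6·x)·Dx + (2 + 6·x + 6·x^2)·Dx^2  (order 2).
h: a_k = 0, 1, 3/4, 1/8, -9/64, 99/640, -81/512, 999/7168, -1377/16384, …
ICs: h(0) = 0, h′(0) = 1.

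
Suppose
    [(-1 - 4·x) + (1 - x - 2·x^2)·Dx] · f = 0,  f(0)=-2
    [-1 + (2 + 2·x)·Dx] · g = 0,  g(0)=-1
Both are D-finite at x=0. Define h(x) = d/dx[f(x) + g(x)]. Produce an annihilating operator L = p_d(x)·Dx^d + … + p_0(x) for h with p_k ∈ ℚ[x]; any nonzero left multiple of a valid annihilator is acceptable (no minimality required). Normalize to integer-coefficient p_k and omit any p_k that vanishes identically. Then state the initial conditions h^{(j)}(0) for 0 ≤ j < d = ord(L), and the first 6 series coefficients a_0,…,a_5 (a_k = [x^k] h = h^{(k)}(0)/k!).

f: a_k = -2, -2, -6, -10, -22, -42, …
g: a_k = -1, -1/2, 1/8, -1/16, 5/128, -7/256, …
Weyl lclm of L_f,L_g ⇒ L₀ (ord ≤ 2).
Derive L from L₀ (diff closure).
L = (-78 - 288·x - 288·x^2 - 240·x^3) + (-117 - 693·x - 1188·x^2 - 1332·x^3 - 720·x^4)·Dx + (26 + 52·x + 2·x^2 - 208·x^3 - 344·x^4 - 160·x^5)·Dx^2  (order 2).
h: a_k = -5/2, -47/4, -483/16, -2811/32, -53795/256, -264129/512, …
ICs: h(0) = -5/2, h′(0) = -47/4.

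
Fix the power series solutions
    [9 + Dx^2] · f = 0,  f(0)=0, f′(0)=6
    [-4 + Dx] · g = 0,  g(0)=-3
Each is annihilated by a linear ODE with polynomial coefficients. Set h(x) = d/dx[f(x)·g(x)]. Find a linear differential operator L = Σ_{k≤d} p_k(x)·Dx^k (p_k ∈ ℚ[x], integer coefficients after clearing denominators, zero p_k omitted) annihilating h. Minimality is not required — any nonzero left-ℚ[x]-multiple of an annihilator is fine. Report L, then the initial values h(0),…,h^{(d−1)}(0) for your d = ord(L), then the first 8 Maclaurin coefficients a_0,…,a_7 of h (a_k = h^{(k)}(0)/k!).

f: a_k = 0, 6, 0, -9, 0, 81/20, 0, -243/280, …
g: a_k = -3, -12, -24, -32, -32, -128/5, -256/15, -1024/105, …
Product ⇒ symmetric product L₀, ord ≤ 2.
Differentiate: ansatz ord ≤ ord L₀ ⇒ L.
L = 25 - 8·Dx + Dx^2  (order 2).
h: a_k = -18, -144, -351, -336, 237/4, 2574/5, 25481/40, 2108/5, …
ICs: h(0) = -18, h′(0) = -144.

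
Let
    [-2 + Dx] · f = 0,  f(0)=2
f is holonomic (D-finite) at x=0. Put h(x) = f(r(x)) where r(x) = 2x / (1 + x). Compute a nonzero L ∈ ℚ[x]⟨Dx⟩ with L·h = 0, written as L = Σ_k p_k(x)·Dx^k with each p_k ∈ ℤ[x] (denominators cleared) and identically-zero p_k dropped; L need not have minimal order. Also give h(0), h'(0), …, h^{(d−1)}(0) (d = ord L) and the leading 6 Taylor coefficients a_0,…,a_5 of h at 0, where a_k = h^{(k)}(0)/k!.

L = -4 + (1 + 2·x + x^2)·Dx  (order 1).
h: a_k = 2, 8, 8, -8/3, -8/3, 56/15, …
ICs: h(0) = 2.

f: a_k = 2, 4, 4, 8/3, 4/3, 8/15, …
h₀=f(r): pull back L_f along r ⇒ L₀.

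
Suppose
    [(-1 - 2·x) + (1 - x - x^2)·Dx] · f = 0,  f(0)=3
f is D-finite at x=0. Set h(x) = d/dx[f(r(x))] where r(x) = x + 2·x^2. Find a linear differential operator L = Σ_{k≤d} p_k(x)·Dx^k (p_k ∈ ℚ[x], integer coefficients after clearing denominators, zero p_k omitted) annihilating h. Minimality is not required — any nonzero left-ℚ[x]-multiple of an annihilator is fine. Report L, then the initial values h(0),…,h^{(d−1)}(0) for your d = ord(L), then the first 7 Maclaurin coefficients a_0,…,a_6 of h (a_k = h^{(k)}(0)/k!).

f: a_k = 3, 3, 6, 9, 15, 24, 39, …
h₀=f(r): pull back L_f along r ⇒ L₀.
Derive L from L₀ (diff closure).
L = (8 + 42·x + 126·x^2 + 208·x^3 + 408·x^4 + 480·x^5 + 320·x^6) + (-1 - 5·x - 3·x^2 + 18·x^3 + 80·x^4 + 120·x^5 + 112·x^6 + 64·x^7)·Dx  (order 1).
h: a_k = 3, 24, 99, 372, 1260, 4266, 13797, …
ICs: h(0) = 3.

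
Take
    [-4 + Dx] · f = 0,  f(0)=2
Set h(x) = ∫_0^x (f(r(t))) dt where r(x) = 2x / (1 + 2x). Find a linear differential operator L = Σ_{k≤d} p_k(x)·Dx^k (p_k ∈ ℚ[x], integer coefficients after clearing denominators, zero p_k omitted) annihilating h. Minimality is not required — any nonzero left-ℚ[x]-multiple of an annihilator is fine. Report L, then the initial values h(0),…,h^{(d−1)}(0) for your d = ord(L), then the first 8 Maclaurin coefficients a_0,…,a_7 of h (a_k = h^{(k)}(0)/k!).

L = -8·Dx + (1 + 4·x + 4·x^2)·Dx^2  (order 2).
h: a_k = 0, 2, 8, 32/3, -16/3, -128/15, 896/45, -5632/315, …
ICs: h(0) = 0, h′(0) = 2.

f: a_k = 2, 8, 16, 64/3, 64/3, 256/15, 512/45, 2048/315, …
h₀=f(r): pull back L_f along r ⇒ L₀.
Integrate: L := L₀·Dx.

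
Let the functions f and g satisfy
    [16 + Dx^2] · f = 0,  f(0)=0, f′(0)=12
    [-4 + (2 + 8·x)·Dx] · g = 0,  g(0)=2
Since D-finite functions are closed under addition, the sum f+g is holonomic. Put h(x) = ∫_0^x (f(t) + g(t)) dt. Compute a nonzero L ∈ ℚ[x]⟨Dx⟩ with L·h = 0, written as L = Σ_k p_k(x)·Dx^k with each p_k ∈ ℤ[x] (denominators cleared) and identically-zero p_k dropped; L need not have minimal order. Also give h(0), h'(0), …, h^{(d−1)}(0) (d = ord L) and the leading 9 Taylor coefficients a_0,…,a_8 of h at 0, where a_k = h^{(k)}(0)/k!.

f: a_k = 0, 12, 0, -32, 0, 128/5, 0, -1024/105, 0, …
g: a_k = 2, 4, -4, 8, -20, 56, -168, 528, -1716, …
Sum ⇒ L₀ = lclm(L_f,L_g) in ℚ(x)⟨Dx⟩.
h=∫h₀ ⇒ L = L₀·Dx.
L = (-224 - 1024·x - 2048·x^2)·Dx + (48 + 704·x + 3072·x^2 + 4096·x^3)·Dx^2 + (-14 - 64·x - 128·x^2)·Dx^3 + (3 + 44·x + 192·x^2 + 256·x^3)·Dx^4  (order 4).
h: a_k = 0, 2, 8, -4/3, -6, -4, 68/5, -24, 6802/105, …
ICs: h(0) = 0, h′(0) = 2, h′′(0) = 16, h′′′(0) = -8.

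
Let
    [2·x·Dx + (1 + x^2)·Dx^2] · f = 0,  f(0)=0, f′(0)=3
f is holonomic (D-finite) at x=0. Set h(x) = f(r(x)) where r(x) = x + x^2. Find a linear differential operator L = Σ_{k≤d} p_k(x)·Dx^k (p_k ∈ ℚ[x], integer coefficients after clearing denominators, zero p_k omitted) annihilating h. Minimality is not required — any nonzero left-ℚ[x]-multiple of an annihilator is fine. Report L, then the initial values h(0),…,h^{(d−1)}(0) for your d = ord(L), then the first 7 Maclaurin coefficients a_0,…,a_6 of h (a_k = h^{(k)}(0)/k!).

L = (-2 + 2·x + 8·x^2 + 12·x^3 + 6·x^4)·Dx + (1 + 2·x + x^2 + 4·x^3 + 5·x^4 + 2·x^5)·Dx^2  (order 2).
h: a_k = 0, 3, 3, -1, -3, -12/5, 2, …
ICs: h(0) = 0, h′(0) = 3.

f: a_k = 0, 3, 0, -1, 0, 3/5, 0, …
L₀ from L_f via x↦r, Dx↦r'^{-1}Dx.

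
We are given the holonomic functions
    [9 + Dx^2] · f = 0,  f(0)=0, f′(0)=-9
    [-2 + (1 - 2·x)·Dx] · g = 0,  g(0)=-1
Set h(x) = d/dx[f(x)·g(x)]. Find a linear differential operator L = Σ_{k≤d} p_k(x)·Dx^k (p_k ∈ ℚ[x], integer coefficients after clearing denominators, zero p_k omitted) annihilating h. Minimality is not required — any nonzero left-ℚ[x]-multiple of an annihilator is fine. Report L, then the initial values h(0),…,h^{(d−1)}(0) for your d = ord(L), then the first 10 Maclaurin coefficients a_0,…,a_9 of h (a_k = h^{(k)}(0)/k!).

L = (1 - 36·x + 36·x^2) + (-4 + 8·x)·Dx + (1 - 4·x + 4·x^2)·Dx^2  (order 2).
h: a_k = 9, 36, 135/2, 180, 3843/8, 11529/10, 214479/80, 214479/35, 61776513/4480, 6864057/224, …
ICs: h(0) = 9, h′(0) = 36.

f: a_k = 0, -9, 0, 27/2, 0, -243/40, 0, 729/560, 0, -729/4480, …
g: a_k = -1, -2, -4, -8, -16, -32, -64, -128, -256, -512, …
Product ⇒ symmetric product L₀, ord ≤ 2.
h₀' ⇒ L via d/dx closure of L₀.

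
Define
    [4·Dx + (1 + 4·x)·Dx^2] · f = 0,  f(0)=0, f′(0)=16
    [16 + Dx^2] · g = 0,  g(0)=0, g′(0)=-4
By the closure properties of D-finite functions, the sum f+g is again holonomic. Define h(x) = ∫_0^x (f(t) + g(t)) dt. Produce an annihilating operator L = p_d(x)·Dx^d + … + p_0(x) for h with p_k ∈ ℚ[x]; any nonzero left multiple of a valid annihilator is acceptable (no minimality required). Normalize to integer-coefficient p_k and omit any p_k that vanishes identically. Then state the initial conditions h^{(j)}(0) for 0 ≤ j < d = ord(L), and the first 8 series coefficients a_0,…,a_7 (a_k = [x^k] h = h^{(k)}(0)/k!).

f: a_k = 0, 16, -32, 256/3, -256, 4096/5, -8192/3, 65536/7, …
g: a_k = 0, -4, 0, 32/3, 0, -128/15, 0, 1024/315, …
Sum ⇒ L₀ = lclm(L_f,L_g) in ℚ(x)⟨Dx⟩.
∫: right-multiply L₀ by Dx.
L = (448 + 512·x + 1024·x^2)·Dx^2 + (48 + 320·x + 768·x^2 + 1024·x^3)·Dx^3 + (28 + 32·x + 64·x^2)·Dx^4 + (3 + 20·x + 48·x^2 + 64·x^3)·Dx^5  (order 5).
h: a_k = 0, 0, 6, -32/3, 24, -256/5, 1216/9, -8192/21, …
ICs: h(0) = 0, h′(0) = 0, h′′(0) = 12, h′′′(0) = -64, h′′′′(0) = 576.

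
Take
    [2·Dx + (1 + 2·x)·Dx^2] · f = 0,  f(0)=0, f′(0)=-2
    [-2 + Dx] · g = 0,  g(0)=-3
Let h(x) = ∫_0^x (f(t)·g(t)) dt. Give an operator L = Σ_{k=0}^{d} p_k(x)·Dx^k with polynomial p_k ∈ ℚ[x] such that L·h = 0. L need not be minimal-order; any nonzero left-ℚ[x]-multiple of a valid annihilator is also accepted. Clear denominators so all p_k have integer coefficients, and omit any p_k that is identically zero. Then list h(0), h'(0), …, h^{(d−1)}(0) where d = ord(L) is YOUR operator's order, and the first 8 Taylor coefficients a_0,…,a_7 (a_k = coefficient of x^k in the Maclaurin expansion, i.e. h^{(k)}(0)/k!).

L = 8·x·Dx + (-2 - 8·x)·Dx^2 + (1 + 2·x)·Dx^3  (order 3).
h: a_k = 0, 0, 3, 2, 2, 0, 6/5, -4/3, …
ICs: h(0) = 0, h′(0) = 0, h′′(0) = 6.

f: a_k = 0, -2, 2, -8/3, 4, -32/5, 32/3, -128/7, …
g: a_k = -3, -6, -6, -4, -2, -4/5, -4/15, -8/105, …
L₀ := L_f ⊗_s L_g (sym. prod.), ord ≤ 2.
∫: right-multiply L₀ by Dx.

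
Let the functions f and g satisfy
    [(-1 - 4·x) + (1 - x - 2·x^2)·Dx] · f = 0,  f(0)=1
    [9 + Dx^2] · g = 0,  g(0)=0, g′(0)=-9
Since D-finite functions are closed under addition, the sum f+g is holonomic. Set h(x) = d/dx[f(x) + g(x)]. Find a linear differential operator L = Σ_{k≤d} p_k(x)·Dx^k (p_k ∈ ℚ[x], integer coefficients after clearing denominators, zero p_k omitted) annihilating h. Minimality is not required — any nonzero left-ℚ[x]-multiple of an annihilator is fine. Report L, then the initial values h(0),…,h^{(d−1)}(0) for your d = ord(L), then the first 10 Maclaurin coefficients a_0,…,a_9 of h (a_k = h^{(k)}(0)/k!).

L = (954 + 3600·x + 8154·x^2 + 4140·x^3 + 5760·x^4 + 3888·x^5 + 2592·x^6) + (-117 - 369·x + 585·x^2 + 747·x^3 + 90·x^4 + 828·x^5 + 1512·x^6 + 864·x^7)·Dx + (106 + 400·x + 906·x^2 + 460·x^3 + 640·x^4 + 432·x^5 + 288·x^6)·Dx^2 + (-13 - 41·x + 65·x^2 + 83·x^3 + 10·x^4 + 92·x^5 + 168·x^6 + 96·x^7)·Dx^3  (order 3).
h: a_k = -8, 6, 111/2, 44, 597/8, 258, 48329/80, 1368, 13742559/4480, 6830, …
ICs: h(0) = -8, h′(0) = 6, h′′(0) = 111.

f: a_k = 1, 1, 3, 5, 11, 21, 43, 85, 171, 341, …
g: a_k = 0, -9, 0, 27/2, 0, -243/40, 0, 729/560, 0, -729/4480, …
L₀ := lclm(L_f,L_g); ord L₀ ≤ 1+2.
h₀' ⇒ L via d/dx closure of L₀.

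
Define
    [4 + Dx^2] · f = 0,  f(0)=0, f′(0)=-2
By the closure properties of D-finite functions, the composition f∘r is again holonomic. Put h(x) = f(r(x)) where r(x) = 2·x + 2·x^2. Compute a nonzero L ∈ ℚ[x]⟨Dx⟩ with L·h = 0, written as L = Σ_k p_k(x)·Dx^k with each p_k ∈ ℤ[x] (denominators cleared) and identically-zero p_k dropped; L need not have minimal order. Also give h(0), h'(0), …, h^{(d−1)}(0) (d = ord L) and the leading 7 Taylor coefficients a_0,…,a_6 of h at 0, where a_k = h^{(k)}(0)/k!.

f: a_k = 0, -2, 0, 4/3, 0, -4/15, 0, …
f∘r: x↦r, Dx↦Dx/r' in L_f ⇒ L₀.
L = (16 + 96·x + 192·x^2 + 128·x^3) - 2·Dx + (1 + 2·x)·Dx^2  (order 2).
h: a_k = 0, -4, -4, 32/3, 32, 352/15, -32, …
ICs: h(0) = 0, h′(0) = -4.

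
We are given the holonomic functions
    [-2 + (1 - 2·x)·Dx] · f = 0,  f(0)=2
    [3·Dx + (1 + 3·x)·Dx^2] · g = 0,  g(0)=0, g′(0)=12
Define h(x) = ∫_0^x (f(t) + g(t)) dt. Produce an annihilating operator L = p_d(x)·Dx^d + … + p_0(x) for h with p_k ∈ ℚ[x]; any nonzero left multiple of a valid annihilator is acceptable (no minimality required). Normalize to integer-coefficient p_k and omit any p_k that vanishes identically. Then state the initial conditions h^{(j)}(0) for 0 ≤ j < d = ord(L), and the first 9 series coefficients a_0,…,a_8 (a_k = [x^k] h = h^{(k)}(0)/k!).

L = (144 + 72·x)·Dx^2 + (6 + 216·x + 144·x^2)·Dx^3 + (-7 - 13·x + 36·x^2 + 36·x^3)·Dx^4  (order 4).
h: a_k = 0, 2, 8, -10/3, 13, -49/5, 646/15, -358/7, 2635/14, …
ICs: h(0) = 0, h′(0) = 2, h′′(0) = 16, h′′′(0) = -20.

f: a_k = 2, 4, 8, 16, 32, 64, 128, 256, 512, …
g: a_k = 0, 12, -18, 36, -81, 972/5, -486, 8748/7, -6561/2, …
f+g: L₀ = lclm(L_f,L_g), ord ≤ 1+2.
∫: right-multiply L₀ by Dx.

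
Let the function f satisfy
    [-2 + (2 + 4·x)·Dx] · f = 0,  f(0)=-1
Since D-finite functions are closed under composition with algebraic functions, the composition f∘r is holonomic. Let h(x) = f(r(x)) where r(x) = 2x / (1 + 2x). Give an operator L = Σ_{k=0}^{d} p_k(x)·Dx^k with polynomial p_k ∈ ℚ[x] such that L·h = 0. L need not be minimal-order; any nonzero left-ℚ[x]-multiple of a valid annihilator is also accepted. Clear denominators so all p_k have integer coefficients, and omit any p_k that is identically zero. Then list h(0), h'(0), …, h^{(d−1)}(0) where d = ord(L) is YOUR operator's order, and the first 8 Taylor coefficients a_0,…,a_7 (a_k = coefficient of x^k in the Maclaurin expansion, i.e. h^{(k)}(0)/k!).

L = -2 + (1 + 8·x + 12·x^2)·Dx  (order 1).
h: a_k = -1, -2, 6, -20, 74, -300, 1308, -6024, …
ICs: h(0) = -1.

f: a_k = -1, -1, 1/2, -1/2, 5/8, -7/8, 21/16, -33/16, …
f∘r: x↦r, Dx↦Dx/r' in L_f ⇒ L₀.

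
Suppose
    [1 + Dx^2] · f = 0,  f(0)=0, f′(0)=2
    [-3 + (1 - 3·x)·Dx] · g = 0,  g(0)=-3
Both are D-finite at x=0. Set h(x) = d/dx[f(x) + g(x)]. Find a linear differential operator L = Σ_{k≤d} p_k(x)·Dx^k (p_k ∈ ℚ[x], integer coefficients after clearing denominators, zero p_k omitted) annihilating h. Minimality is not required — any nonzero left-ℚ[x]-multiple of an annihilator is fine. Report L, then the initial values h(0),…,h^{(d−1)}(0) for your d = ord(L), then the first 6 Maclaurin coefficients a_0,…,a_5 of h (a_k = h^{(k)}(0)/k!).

f: a_k = 0, 2, 0, -1/3, 0, 1/60, …
g: a_k = -3, -9, -27, -81, -243, -729, …
Sum ⇒ L₀ = lclm(L_f,L_g) in ℚ(x)⟨Dx⟩.
h₀' ⇒ L via d/dx closure of L₀.
L = (654 - 36·x + 54·x^2) + (-55 + 171·x - 27·x^2 + 27·x^3)·Dx + (654 - 36·x + 54·x^2)·Dx^2 + (-55 + 171·x - 27·x^2 + 27·x^3)·Dx^3  (order 3).
h: a_k = -7, -54, -244, -972, -43739/12, -13122, …
ICs: h(0) = -7, h′(0) = -54, h′′(0) = -488.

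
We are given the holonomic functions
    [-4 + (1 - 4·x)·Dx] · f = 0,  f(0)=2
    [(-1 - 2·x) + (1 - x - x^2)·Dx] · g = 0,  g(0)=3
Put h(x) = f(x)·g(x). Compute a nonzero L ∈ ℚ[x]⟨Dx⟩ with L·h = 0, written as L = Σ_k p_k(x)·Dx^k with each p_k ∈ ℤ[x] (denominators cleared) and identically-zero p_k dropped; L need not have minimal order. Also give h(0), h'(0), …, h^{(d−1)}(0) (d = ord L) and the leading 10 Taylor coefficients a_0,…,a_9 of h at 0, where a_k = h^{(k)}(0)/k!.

f: a_k = 2, 8, 32, 128, 512, 2048, 8192, 32768, 131072, 524288, …
g: a_k = 3, 3, 6, 9, 15, 24, 39, 63, 102, 165, …
f·g: L₀ = L_f ⊗_s L_g, ord ≤ 1·1.
L = (-5 + 6·x + 12·x^2) + (1 - 5·x + 3·x^2 + 4·x^3)·Dx  (order 1).
h: a_k = 6, 30, 132, 546, 2214, 8904, 35694, 142902, 571812, 2287578, …
ICs: h(0) = 6.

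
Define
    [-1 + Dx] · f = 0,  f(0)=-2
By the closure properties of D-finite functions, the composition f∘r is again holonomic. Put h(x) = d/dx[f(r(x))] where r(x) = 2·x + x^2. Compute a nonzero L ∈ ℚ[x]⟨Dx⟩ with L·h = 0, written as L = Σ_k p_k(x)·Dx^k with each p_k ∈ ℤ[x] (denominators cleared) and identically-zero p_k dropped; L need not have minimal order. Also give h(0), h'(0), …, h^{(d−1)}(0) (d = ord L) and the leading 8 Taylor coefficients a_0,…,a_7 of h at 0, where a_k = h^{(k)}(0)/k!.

f: a_k = -2, -2, -1, -1/3, -1/12, -1/60, -1/360, -1/2520, …
Change of var in L_f (x↦r) gives L₀.
h=h₀': d/dx-closure on L₀ ⇒ L.
L = (3 + 4·x + 2·x^2) + (-1 - x)·Dx  (order 1).
h: a_k = -4, -12, -20, -76/3, -26, -346/15, -814/45, -90/7, …
ICs: h(0) = -4.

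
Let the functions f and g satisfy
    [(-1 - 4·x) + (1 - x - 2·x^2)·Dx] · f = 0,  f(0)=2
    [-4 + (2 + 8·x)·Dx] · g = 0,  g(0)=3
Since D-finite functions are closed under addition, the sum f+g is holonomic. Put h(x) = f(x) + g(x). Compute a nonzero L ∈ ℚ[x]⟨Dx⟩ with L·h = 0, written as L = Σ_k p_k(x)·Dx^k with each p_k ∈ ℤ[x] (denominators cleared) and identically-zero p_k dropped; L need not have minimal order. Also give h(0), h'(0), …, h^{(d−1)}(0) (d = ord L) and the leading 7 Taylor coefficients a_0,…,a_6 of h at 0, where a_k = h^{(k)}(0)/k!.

f: a_k = 2, 2, 6, 10, 22, 42, 86, …
g: a_k = 3, 6, -6, 12, -30, 84, -252, …
L₀ := lclm(L_f,L_g); ord L₀ ≤ 1+1.
L = (-16 - 84·x - 120·x^2 - 160·x^3) + (10 + 52·x + 204·x^2 + 400·x^3 + 400·x^4)·Dx + (1 - 7·x - 56·x^2 - 8·x^3 + 200·x^4 + 160·x^5)·Dx^2  (order 2).
h: a_k = 5, 8, 0, 22, -8, 126, -166, …
ICs: h(0) = 5, h′(0) = 8.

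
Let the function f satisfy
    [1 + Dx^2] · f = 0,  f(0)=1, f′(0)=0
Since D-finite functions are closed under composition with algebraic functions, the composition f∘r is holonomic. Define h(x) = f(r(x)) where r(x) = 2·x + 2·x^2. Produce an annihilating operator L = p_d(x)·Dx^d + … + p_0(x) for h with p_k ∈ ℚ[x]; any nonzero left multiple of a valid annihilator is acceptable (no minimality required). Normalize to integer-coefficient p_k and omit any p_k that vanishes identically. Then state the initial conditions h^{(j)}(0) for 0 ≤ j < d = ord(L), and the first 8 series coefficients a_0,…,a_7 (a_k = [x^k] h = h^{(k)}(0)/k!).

L = (4 + 24·x + 48·x^2 + 32·x^3) - 2·Dx + (1 + 2·x)·Dx^2  (order 2).
h: a_k = 1, 0, -2, -4, -4/3, 8/3, 176/45, 32/15, …
ICs: h(0) = 1, h′(0) = 0.

f: a_k = 1, 0, -1/2, 0, 1/24, 0, -1/720, 0, …
L₀ from L_f via x↦r, Dx↦r'^{-1}Dx.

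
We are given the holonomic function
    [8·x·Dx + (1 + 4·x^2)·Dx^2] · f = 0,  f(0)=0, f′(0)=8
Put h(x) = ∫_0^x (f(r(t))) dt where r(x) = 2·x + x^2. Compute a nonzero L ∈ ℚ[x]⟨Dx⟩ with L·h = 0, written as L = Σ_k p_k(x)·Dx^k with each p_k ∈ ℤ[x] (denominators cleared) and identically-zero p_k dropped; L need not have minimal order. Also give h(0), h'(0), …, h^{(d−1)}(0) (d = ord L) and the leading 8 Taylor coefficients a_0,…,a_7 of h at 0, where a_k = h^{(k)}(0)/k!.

f: a_k = 0, 8, 0, -32/3, 0, 128/5, 0, -512/7, …
Change of var in L_f (x↦r) gives L₀.
∫: right-multiply L₀ by Dx.
L = (-1 + 32·x + 64·x^2 + 48·x^3 + 12·x^4)·Dx^2 + (1 + x + 16·x^2 + 32·x^3 + 20·x^4 + 4·x^5)·Dx^3  (order 3).
h: a_k = 0, 0, 8, 8/3, -64/3, -128/5, 1888/15, 6112/21, …
ICs: h(0) = 0, h′(0) = 0, h′′(0) = 16.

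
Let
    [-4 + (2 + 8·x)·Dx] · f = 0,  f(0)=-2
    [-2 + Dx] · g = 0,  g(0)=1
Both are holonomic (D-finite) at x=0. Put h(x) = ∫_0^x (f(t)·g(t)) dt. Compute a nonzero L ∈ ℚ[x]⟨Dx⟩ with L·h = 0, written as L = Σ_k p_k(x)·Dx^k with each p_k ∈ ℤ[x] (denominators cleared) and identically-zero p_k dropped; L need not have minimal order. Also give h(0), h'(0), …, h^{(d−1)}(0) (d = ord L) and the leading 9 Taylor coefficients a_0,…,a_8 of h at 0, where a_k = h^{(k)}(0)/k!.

f: a_k = -2, -4, 4, -8, 20, -56, 168, -528, 1716, …
g: a_k = 1, 2, 2, 4/3, 2/3, 4/15, 4/45, 8/315, 2/315, …
Product ⇒ symmetric product L₀, ord ≤ 1.
h=∫₀ˣh₀: take L = L₀·Dx.
L = (-4 - 8·x)·Dx + (1 + 4·x)·Dx^2  (order 2).
h: a_k = 0, -2, -4, -8/3, -8/3, 16/15, -224/45, 3904/315, -11104/315, …
ICs: h(0) = 0, h′(0) = -2.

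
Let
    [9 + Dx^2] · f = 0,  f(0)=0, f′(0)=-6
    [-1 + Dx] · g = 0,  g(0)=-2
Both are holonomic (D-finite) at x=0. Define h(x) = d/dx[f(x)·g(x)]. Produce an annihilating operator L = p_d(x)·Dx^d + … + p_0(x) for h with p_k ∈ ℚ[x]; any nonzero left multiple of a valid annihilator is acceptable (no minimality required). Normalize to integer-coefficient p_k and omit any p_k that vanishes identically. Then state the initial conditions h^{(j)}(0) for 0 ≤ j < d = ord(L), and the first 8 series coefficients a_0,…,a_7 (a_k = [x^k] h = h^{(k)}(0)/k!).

L = 10 - 2·Dx + Dx^2  (order 2).
h: a_k = 12, 24, -36, -64, -2, 156/5, 166/15, -64/15, …
ICs: h(0) = 12, h′(0) = 24.

f: a_k = 0, -6, 0, 9, 0, -81/20, 0, 243/280, …
g: a_k = -2, -2, -1, -1/3, -1/12, -1/60, -1/360, -1/2520, …
Sym-product of L_f,L_g gives L₀ (≤ ord 2).
Differentiate: ansatz ord ≤ ord L₀ ⇒ L.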